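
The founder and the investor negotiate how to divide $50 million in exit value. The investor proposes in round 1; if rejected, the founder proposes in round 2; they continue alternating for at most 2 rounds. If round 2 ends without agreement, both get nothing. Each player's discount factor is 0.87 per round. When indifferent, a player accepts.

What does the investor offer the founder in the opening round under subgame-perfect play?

Round 2 (the founder proposes): the investor will accept anything ≥ 0, so the founder offers 0 and keeps 50.
Round 1 (the investor proposes): the founder can get 50 next round, worth 0.87 × 50 = 43.5 now. The investor offers 43.5 and keeps 50 − 43.5 = 6.5.

43.5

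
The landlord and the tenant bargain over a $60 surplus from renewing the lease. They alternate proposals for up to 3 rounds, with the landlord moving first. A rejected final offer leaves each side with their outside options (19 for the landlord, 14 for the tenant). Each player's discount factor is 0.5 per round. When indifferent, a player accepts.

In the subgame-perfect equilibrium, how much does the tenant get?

18.5

Round 3 (the landlord proposes): the tenant gets 14 if talks fail, so the landlord offers 14 and keeps 46.
Round 2 (the tenant proposes): the landlord can get 46 next round, worth 0.5 × 46 = 23 now. The tenant offers 23 and keeps 60 − 23 = 37.
Round 1 (the landlord proposes): the tenant can get 37 next round, worth 0.5 × 37 = 18.5 now; the landlord offers that and keeps 41.5.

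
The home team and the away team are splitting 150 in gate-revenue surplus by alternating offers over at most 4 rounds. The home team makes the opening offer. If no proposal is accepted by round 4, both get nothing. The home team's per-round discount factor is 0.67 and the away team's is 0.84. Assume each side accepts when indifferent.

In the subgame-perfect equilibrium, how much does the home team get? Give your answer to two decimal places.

37.51

Round 4 (the away team proposes): rejection yields 0 for the home team; the away team offers 0 and keeps 150.
Round 3 (the home team proposes): the away team can get 150 next round, worth 0.84 × 150 = 126 now, so the home team offers 126, keeping 24.
Round 2 (the away team proposes): the home team can get 24 next round, worth 0.67 × 24 = 16.08 now. The away team offers 16.08 and keeps 150 − 16.08 = 133.92.
Round 1 (the home team proposes): the away team can get 133.92 next round, worth 0.84 × 133.92 = 112.4928 now. The home team offers 112.4928 and keeps 150 − 112.4928 = 37.5072.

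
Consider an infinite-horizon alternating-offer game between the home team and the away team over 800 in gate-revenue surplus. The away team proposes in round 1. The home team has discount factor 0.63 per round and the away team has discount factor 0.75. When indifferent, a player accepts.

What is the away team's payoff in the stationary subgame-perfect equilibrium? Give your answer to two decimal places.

Let x be the away team's share when the away team proposes and y be the home team's share when the home team proposes.
The home team accepts iff offered ≥ 0.63·y, so x = 800 − 0.63y. Symmetrically y = 800 − 0.75x.
Substituting: x = 800 − 0.63(800 − 0.75x), giving x(1 − 0.75·0.63) = 800(1 − 0.63).
So x = 800 × 0.37 / 0.5275 ≈ 561.1374, and the home team receives 800 − x ≈ 238.8626.

561.14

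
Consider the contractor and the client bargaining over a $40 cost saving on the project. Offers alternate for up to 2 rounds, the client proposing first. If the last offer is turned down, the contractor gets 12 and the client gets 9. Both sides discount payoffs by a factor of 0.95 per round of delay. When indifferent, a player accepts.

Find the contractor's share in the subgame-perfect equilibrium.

By backward induction:
Round 2 (the contractor proposes): the client gets 9 if talks fail, so the contractor offers 9 and keeps 31.
Round 1 (the client proposes): the contractor can get 31 next round, worth 0.95 × 31 = 29.45 now, so the client offers 29.45, keeping 10.55.

29.45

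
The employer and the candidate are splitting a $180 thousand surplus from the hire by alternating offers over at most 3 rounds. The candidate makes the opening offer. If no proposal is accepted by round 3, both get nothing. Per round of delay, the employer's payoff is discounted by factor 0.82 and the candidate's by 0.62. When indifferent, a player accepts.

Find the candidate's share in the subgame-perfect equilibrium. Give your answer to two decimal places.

Work backward from the last round.
Round 3 (the candidate proposes): rejection yields 0 for the employer; the candidate offers 0 and keeps 180.
Round 2 (the employer proposes): the candidate can get 180 next round, worth 0.62 × 180 = 111.6 now, so the employer offers 111.6, keeping 68.4.
Round 1 (the candidate proposes): the employer can get 68.4 next round, worth 0.82 × 68.4 = 56.088 now; the candidate offers that and keeps 123.912.

123.91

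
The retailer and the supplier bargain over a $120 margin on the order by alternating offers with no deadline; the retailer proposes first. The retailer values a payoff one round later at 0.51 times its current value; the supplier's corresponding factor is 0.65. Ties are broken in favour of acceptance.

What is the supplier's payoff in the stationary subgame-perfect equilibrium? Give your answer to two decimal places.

57.17

When the retailer proposes, the supplier accepts any offer worth at least 0.65 times what the supplier would get by proposing next round; and vice versa.
This gives x = 120 − 0.65y and y = 120 − 0.51x, where x and y are each side's share when it proposes.
Hence (1 − 0.65·0.51)x = 120(1 − 0.65), i.e. 0.6685·x = 42.
x ≈ 62.8272; the supplier's share is 120 − x ≈ 57.1728.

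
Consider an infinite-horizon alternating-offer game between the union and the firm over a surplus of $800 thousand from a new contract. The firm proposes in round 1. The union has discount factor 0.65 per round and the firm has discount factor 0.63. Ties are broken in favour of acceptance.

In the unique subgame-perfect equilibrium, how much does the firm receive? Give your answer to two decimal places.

Let x be the firm's share when the firm proposes and y be the union's share when the union proposes.
The union accepts iff offered ≥ 0.65·y, so x = 800 − 0.65y. Symmetrically y = 800 − 0.63x.
Substituting: x = 800 − 0.65(800 − 0.63x), giving x(1 − 0.63·0.65) = 800(1 − 0.65).
So x = 800 × 0.35 / 0.5905 ≈ 474.1744, and the union receives 800 − x ≈ 325.8256.

474.17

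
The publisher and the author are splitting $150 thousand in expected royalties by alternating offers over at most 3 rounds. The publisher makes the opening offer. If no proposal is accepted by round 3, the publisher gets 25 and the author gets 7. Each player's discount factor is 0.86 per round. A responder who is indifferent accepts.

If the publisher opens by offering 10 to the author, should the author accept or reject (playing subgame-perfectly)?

Reject

Work out the author's continuation value if the offer is rejected.
Round 3 (the publisher proposes): the author gets 7 if talks fail, so the publisher offers 7 and keeps 143.
Round 2 (the author proposes): the publisher can get 143 next round, worth 0.86 × 143 = 122.98 now, so the author offers 122.98, keeping 27.02.
So by rejecting in round 1, the author gets 27.02 next round, worth 0.86 × 27.02 = 23.2372 now.
Offer 10 < 23.2372, so the author rejects.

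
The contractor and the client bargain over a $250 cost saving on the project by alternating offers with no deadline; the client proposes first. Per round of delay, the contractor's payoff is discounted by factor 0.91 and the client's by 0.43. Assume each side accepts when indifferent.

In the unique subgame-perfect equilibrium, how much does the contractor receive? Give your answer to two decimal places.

When the client proposes, the contractor accepts any offer worth at least 0.91 times what the contractor would get by proposing next round; and vice versa.
This gives x = 250 − 0.91y and y = 250 − 0.43x, where x and y are each side's share when it proposes.
Hence (1 − 0.91·0.43)x = 250(1 − 0.91), i.e. 0.6087·x = 22.5.
x ≈ 36.9640; the contractor's share is 250 − x ≈ 213.0360.

213.04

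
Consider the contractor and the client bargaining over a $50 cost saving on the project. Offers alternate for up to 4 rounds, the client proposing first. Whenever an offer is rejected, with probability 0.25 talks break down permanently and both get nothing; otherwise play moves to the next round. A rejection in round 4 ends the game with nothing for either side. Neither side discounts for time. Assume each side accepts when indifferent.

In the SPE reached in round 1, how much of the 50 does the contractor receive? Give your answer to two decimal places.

Round 4 (the contractor proposes): the client will accept anything ≥ 0, so the contractor offers 0 and keeps 50.
Round 3 (the client proposes): rejecting gives the contractor an expected 0.75 × 50 = 37.5, so the client offers 37.5, keeping 12.5.
Round 2 (the contractor proposes): rejecting gives the client an expected 0.75 × 12.5 = 9.375. The contractor offers 9.375 and keeps 50 − 9.375 = 40.625.
Round 1 (the client proposes): rejecting gives the contractor an expected 0.75 × 40.625 = 30.46875. The client offers 30.46875 and keeps 50 − 30.46875 = 19.53125.

30.47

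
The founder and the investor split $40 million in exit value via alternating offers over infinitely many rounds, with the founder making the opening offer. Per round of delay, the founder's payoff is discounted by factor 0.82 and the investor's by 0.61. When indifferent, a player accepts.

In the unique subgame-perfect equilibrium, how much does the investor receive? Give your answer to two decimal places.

8.79

When the founder proposes, the investor accepts any offer worth at least 0.61 times what the investor would get by proposing next round; and vice versa.
This gives x = 40 − 0.61y and y = 40 − 0.82x, where x and y are each side's share when it proposes.
Hence (1 − 0.61·0.82)x = 40(1 − 0.61), i.e. 0.4998·x = 15.6.
x ≈ 31.2125; the investor's share is 40 − x ≈ 8.7875.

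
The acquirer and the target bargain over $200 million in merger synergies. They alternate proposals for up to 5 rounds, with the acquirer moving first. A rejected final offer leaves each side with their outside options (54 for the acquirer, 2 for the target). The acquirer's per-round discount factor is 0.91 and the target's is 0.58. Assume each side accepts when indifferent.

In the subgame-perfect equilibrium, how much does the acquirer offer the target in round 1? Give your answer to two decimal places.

16.51

Round 5 (the acquirer proposes): the target gets 2 if talks fail, so the acquirer offers 2 and keeps 198.
Round 4 (the target proposes): the acquirer can get 198 next round, worth 0.91 × 198 = 180.18 now, so the target offers 180.18, keeping 19.82.
Round 3 (the acquirer proposes): the target can get 19.82 next round, worth 0.58 × 19.82 = 11.4956 now, so the acquirer offers 11.4956, keeping 188.5044.
Round 2 (the target proposes): the acquirer can get 188.5044 next round, worth 0.91 × 188.5044 = 171.539004 now; the target offers that and keeps 28.460996.
Round 1 (the acquirer proposes): the target can get 28.460996 next round, worth 0.58 × 28.460996 = 16.50737768 now. The acquirer offers 16.50737768 and keeps 200 − 16.50737768 = 183.49262232.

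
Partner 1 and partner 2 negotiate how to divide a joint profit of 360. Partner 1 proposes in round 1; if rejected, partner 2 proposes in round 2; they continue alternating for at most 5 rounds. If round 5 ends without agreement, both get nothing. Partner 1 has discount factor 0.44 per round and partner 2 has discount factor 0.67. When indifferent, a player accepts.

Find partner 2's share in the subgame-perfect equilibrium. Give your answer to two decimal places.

174.89

Solve by backward induction from round 5.
Round 5 (partner 1 proposes): rejection yields 0 for partner 2; partner 1 offers 0 and keeps 360.
Round 4 (partner 2 proposes): partner 1 can get 360 next round, worth 0.44 × 360 = 158.4 now, so partner 2 offers 158.4, keeping 201.6.
Round 3 (partner 1 proposes): partner 2 can get 201.6 next round, worth 0.67 × 201.6 = 135.072 now; partner 1 offers that and keeps 224.928.
Round 2 (partner 2 proposes): partner 1 can get 224.928 next round, worth 0.44 × 224.928 = 98.96832 now. Partner 2 offers 98.96832 and keeps 360 − 98.96832 = 261.03168.
Round 1 (partner 1 proposes): partner 2 can get 261.03168 next round, worth 0.67 × 261.03168 = 174.8912256 now, so partner 1 offers 174.8912256, keeping 185.1087744.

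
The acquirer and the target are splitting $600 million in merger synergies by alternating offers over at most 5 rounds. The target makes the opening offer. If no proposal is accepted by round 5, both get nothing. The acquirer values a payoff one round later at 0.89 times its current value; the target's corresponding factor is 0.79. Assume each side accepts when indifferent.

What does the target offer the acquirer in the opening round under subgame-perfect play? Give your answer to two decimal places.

190.99

Round 5 (the target proposes): the acquirer will accept anything ≥ 0, so the target offers 0 and keeps 600.
Round 4 (the acquirer proposes): the target can get 600 next round, worth 0.79 × 600 = 474 now. The acquirer offers 474 and keeps 600 − 474 = 126.
Round 3 (the target proposes): the acquirer can get 126 next round, worth 0.89 × 126 = 112.14 now, so the target offers 112.14, keeping 487.86.
Round 2 (the acquirer proposes): the target can get 487.86 next round, worth 0.79 × 487.86 = 385.4094 now, so the acquirer offers 385.4094, keeping 214.5906.
Round 1 (the target proposes): the acquirer can get 214.5906 next round, worth 0.89 × 214.5906 = 190.985634 now; the target offers that and keeps 409.014366.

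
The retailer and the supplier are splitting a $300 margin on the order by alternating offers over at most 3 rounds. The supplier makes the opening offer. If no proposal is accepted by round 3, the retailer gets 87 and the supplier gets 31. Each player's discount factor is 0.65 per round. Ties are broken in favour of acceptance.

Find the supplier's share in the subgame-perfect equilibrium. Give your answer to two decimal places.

Round 3 (the supplier proposes): the retailer gets 87 if talks fail, so the supplier offers 87 and keeps 213.
Round 2 (the retailer proposes): the supplier can get 213 next round, worth 0.65 × 213 = 138.45 now, so the retailer offers 138.45, keeping 161.55.
Round 1 (the supplier proposes): the retailer can get 161.55 next round, worth 0.65 × 161.55 = 105.0075 now. The supplier offers 105.0075 and keeps 300 − 105.0075 = 194.9925.

194.99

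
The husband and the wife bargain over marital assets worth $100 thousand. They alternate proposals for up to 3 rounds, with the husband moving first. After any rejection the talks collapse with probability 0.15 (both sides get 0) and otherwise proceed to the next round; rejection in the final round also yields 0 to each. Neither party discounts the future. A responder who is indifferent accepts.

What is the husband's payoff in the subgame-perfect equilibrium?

Round 3 (the husband proposes): the wife will accept anything ≥ 0, so the husband offers 0 and keeps 100.
Round 2 (the wife proposes): rejecting gives the husband an expected 0.85 × 100 = 85; the wife offers that and keeps 15.
Round 1 (the husband proposes): rejecting gives the wife an expected 0.85 × 15 = 12.75, so the husband offers 12.75, keeping 87.25.

87.25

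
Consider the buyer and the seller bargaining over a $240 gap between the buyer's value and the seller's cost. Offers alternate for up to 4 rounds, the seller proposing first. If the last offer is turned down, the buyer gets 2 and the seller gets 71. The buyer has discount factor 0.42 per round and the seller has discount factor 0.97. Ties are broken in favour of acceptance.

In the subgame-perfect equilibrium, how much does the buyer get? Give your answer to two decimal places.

Round 4 (the buyer proposes): the seller gets 71 if talks fail, so the buyer offers 71 and keeps 169.
Round 3 (the seller proposes): the buyer can get 169 next round, worth 0.42 × 169 = 70.98 now; the seller offers that and keeps 169.02.
Round 2 (the buyer proposes): the seller can get 169.02 next round, worth 0.97 × 169.02 = 163.9494 now. The buyer offers 163.9494 and keeps 240 − 163.9494 = 76.0506.
Round 1 (the seller proposes): the buyer can get 76.0506 next round, worth 0.42 × 76.0506 = 31.941252 now. The seller offers 31.941252 and keeps 240 − 31.941252 = 208.058748.

31.94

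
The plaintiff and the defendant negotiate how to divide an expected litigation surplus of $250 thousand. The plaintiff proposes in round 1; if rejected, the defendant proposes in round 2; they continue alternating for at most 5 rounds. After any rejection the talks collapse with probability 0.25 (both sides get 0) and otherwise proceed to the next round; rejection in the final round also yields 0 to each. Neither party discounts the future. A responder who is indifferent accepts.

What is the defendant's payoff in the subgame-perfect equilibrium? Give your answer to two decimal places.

73.24

Round 5 (the plaintiff proposes): rejection yields 0 for the defendant; the plaintiff offers 0 and keeps 250.
Round 4 (the defendant proposes): rejecting gives the plaintiff an expected 0.75 × 250 = 187.5; the defendant offers that and keeps 62.5.
Round 3 (the plaintiff proposes): rejecting gives the defendant an expected 0.75 × 62.5 = 46.875; the plaintiff offers that and keeps 203.125.
Round 2 (the defendant proposes): rejecting gives the plaintiff an expected 0.75 × 203.125 = 152.34375; the defendant offers that and keeps 97.65625.
Round 1 (the plaintiff proposes): rejecting gives the defendant an expected 0.75 × 97.65625 = 73.2421875, so the plaintiff offers 73.2421875, keeping 176.7578125.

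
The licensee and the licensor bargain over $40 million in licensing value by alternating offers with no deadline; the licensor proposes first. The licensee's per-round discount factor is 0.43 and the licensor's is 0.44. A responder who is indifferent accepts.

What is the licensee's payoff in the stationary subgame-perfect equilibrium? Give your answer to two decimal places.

Let x be the licensor's share when the licensor proposes and y be the licensee's share when the licensee proposes.
The licensee accepts iff offered ≥ 0.43·y, so x = 40 − 0.43y. Symmetrically y = 40 − 0.44x.
Substituting: x = 40 − 0.43(40 − 0.44x), giving x(1 − 0.44·0.43) = 40(1 − 0.43).
So x = 40 × 0.57 / 0.8108 ≈ 28.1204, and the licensee receives 40 − x ≈ 11.8796.

11.88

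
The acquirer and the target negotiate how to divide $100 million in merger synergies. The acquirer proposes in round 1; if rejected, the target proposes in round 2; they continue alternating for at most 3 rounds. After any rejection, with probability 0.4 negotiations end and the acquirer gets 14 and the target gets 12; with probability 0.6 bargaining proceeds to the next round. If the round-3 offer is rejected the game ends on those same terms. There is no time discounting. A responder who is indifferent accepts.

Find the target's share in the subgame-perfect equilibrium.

Round 3 (the acquirer proposes): the target gets 12 if talks fail, so the acquirer offers 12 and keeps 88.
Round 2 (the target proposes): rejecting gives the acquirer an expected 0.6 × 88 + 0.4 × 14 = 58.4. The target offers 58.4 and keeps 100 − 58.4 = 41.6.
Round 1 (the acquirer proposes): rejecting gives the target an expected 0.6 × 41.6 + 0.4 × 12 = 29.76; the acquirer offers that and keeps 70.24.

29.76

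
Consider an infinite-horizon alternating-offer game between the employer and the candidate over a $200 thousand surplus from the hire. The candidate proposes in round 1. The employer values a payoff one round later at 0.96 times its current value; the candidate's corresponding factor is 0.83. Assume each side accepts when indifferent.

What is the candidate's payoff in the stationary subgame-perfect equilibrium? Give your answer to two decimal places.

In a stationary SPE each proposer offers the other exactly their discounted continuation value.
If the candidate keeps x when proposing and the employer keeps y when proposing, then x = 200 − 0.96y and y = 200 − 0.83x.
Solving: x = 200(1 − 0.96) / (1 − 0.83·0.96) = 8 / 0.2032 ≈ 39.3701.
The employer gets 200 − 39.3701 ≈ 160.6299.

39.37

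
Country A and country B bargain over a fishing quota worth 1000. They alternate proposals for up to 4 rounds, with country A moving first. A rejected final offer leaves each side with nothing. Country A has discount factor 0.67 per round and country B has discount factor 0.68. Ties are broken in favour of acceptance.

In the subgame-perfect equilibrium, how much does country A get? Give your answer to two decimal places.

465.79

Work backward from the last round.
Round 4 (country B proposes): rejection yields 0 for country A; country B offers 0 and keeps 1000.
Round 3 (country A proposes): country B can get 1000 next round, worth 0.68 × 1000 = 680 now; country A offers that and keeps 320.
Round 2 (country B proposes): country A can get 320 next round, worth 0.67 × 320 = 214.4 now; country B offers that and keeps 785.6.
Round 1 (country A proposes): country B can get 785.6 next round, worth 0.68 × 785.6 = 534.208 now; country A offers that and keeps 465.792.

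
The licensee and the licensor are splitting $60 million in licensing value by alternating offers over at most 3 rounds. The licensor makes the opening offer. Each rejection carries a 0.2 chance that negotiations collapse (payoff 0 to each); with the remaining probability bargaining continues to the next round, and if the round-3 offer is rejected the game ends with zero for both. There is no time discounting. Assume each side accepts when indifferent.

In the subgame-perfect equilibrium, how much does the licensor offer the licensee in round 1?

9.6

Round 3 (the licensor proposes): the licensee will accept anything ≥ 0, so the licensor offers 0 and keeps 60.
Round 2 (the licensee proposes): rejecting gives the licensor an expected 0.8 × 60 = 48. The licensee offers 48 and keeps 60 − 48 = 12.
Round 1 (the licensor proposes): rejecting gives the licensee an expected 0.8 × 12 = 9.6, so the licensor offers 9.6, keeping 50.4.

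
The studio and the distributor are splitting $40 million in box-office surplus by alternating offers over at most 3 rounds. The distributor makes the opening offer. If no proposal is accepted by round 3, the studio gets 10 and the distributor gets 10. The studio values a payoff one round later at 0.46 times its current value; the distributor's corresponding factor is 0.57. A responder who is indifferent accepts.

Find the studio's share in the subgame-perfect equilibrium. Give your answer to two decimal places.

10.53

Solve by backward induction from round 3.
Round 3 (the distributor proposes): the studio gets 10 if talks fail, so the distributor offers 10 and keeps 30.
Round 2 (the studio proposes): the distributor can get 30 next round, worth 0.57 × 30 = 17.1 now. The studio offers 17.1 and keeps 40 − 17.1 = 22.9.
Round 1 (the distributor proposes): the studio can get 22.9 next round, worth 0.46 × 22.9 = 10.534 now. The distributor offers 10.534 and keeps 40 − 10.534 = 29.466.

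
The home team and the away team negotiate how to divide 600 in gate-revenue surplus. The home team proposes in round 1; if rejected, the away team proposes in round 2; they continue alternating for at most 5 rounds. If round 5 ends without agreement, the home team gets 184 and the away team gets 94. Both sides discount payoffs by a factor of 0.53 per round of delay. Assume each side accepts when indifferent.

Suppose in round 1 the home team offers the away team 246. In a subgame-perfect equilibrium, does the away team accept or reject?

Accept

Work out the away team's continuation value if the offer is rejected.
Round 5 (the home team proposes): the away team gets 94 if talks fail, so the home team offers 94 and keeps 506.
Round 4 (the away team proposes): the home team can get 506 next round, worth 0.53 × 506 = 268.18 now. The away team offers 268.18 and keeps 600 − 268.18 = 331.82.
Round 3 (the home team proposes): the away team can get 331.82 next round, worth 0.53 × 331.82 = 175.8646 now; the home team offers that and keeps 424.1354.
Round 2 (the away team proposes): the home team can get 424.1354 next round, worth 0.53 × 424.1354 = 224.791762 now; the away team offers that and keeps 375.208238.
So by rejecting in round 1, the away team gets 375.208238 next round, worth 0.53 × 375.208238 = 198.86036614 now.
Offer 246 ≥ 198.86036614, so the away team accepts.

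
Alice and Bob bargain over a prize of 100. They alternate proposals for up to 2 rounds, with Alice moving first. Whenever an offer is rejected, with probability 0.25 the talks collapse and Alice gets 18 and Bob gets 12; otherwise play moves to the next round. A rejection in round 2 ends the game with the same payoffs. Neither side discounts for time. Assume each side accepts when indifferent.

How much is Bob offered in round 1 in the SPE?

By backward induction:
Round 2 (Bob proposes): Alice gets 18 if talks fail, so Bob offers 18 and keeps 82.
Round 1 (Alice proposes): rejecting gives Bob an expected 0.75 × 82 + 0.25 × 12 = 64.5; Alice offers that and keeps 35.5.

64.5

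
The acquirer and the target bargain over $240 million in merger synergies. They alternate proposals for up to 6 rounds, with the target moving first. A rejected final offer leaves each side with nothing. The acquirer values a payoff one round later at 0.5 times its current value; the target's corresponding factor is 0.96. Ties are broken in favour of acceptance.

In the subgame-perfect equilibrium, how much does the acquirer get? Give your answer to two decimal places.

Round 6 (the acquirer proposes): the target will accept anything ≥ 0, so the acquirer offers 0 and keeps 240.
Round 5 (the target proposes): the acquirer can get 240 next round, worth 0.5 × 240 = 120 now; the target offers that and keeps 120.
Round 4 (the acquirer proposes): the target can get 120 next round, worth 0.96 × 120 = 115.2 now. The acquirer offers 115.2 and keeps 240 − 115.2 = 124.8.
Round 3 (the target proposes): the acquirer can get 124.8 next round, worth 0.5 × 124.8 = 62.4 now. The target offers 62.4 and keeps 240 − 62.4 = 177.6.
Round 2 (the acquirer proposes): the target can get 177.6 next round, worth 0.96 × 177.6 = 170.496 now; the acquirer offers that and keeps 69.504.
Round 1 (the target proposes): the acquirer can get 69.504 next round, worth 0.5 × 69.504 = 34.752 now. The target offers 34.752 and keeps 240 − 34.752 = 205.248.

34.75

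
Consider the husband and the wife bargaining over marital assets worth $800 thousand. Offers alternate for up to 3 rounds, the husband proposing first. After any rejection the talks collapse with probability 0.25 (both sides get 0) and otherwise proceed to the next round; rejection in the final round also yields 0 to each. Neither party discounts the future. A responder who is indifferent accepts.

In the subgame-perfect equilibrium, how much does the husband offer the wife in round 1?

150

Round 3 (the husband proposes): rejection yields 0 for the wife; the husband offers 0 and keeps 800.
Round 2 (the wife proposes): rejecting gives the husband an expected 0.75 × 800 = 600. The wife offers 600 and keeps 800 − 600 = 200.
Round 1 (the husband proposes): rejecting gives the wife an expected 0.75 × 200 = 150. The husband offers 150 and keeps 800 − 150 = 650.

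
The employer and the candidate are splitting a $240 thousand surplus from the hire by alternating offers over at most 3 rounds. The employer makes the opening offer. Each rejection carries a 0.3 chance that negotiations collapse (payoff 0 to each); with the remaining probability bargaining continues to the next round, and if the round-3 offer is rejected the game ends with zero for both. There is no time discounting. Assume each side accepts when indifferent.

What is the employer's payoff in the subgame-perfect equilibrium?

189.6

Round 3 (the employer proposes): the candidate will accept anything ≥ 0, so the employer offers 0 and keeps 240.
Round 2 (the candidate proposes): rejecting gives the employer an expected 0.7 × 240 = 168. The candidate offers 168 and keeps 240 − 168 = 72.
Round 1 (the employer proposes): rejecting gives the candidate an expected 0.7 × 72 = 50.4, so the employer offers 50.4, keeping 189.6.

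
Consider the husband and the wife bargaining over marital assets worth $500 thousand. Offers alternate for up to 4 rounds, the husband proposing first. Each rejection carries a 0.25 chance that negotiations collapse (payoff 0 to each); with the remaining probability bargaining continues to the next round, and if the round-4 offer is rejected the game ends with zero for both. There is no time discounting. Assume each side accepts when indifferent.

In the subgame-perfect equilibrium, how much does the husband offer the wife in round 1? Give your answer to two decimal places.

304.69

By backward induction:
Round 4 (the wife proposes): the husband will accept anything ≥ 0, so the wife offers 0 and keeps 500.
Round 3 (the husband proposes): rejecting gives the wife an expected 0.75 × 500 = 375, so the husband offers 375, keeping 125.
Round 2 (the wife proposes): rejecting gives the husband an expected 0.75 × 125 = 93.75. The wife offers 93.75 and keeps 500 − 93.75 = 406.25.
Round 1 (the husband proposes): rejecting gives the wife an expected 0.75 × 406.25 = 304.6875; the husband offers that and keeps 195.3125.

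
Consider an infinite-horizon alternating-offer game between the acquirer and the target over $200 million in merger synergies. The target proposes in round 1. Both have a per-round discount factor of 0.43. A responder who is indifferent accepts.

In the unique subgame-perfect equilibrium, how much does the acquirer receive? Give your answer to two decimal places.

60.14

In a stationary SPE each proposer offers the other exactly their discounted continuation value.
If the target keeps x when proposing and the acquirer keeps y when proposing, then x = 200 − 0.43y and y = 200 − 0.43x.
Solving: x = 200(1 − 0.43) / (1 − 0.43·0.43) = 114 / 0.8151 ≈ 139.8601.
The acquirer gets 200 − 139.8601 ≈ 60.1399.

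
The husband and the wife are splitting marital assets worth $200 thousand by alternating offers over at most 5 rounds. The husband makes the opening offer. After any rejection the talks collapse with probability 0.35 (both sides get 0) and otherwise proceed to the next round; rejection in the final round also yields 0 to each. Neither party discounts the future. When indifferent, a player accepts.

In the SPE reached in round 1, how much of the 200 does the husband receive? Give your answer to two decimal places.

Round 5 (the husband proposes): the wife will accept anything ≥ 0, so the husband offers 0 and keeps 200.
Round 4 (the wife proposes): rejecting gives the husband an expected 0.65 × 200 = 130; the wife offers that and keeps 70.
Round 3 (the husband proposes): rejecting gives the wife an expected 0.65 × 70 = 45.5, so the husband offers 45.5, keeping 154.5.
Round 2 (the wife proposes): rejecting gives the husband an expected 0.65 × 154.5 = 100.425. The wife offers 100.425 and keeps 200 − 100.425 = 99.575.
Round 1 (the husband proposes): rejecting gives the wife an expected 0.65 × 99.575 = 64.72375. The husband offers 64.72375 and keeps 200 − 64.72375 = 135.27625.

135.28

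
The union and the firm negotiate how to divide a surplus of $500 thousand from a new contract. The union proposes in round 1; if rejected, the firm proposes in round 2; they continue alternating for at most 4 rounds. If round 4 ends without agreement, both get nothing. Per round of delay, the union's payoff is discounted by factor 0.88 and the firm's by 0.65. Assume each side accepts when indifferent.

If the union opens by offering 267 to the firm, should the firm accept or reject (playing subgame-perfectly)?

Round 4 (the firm proposes): the union will accept anything ≥ 0, so the firm offers 0 and keeps 500.
Round 3 (the union proposes): the firm can get 500 next round, worth 0.65 × 500 = 325 now. The union offers 325 and keeps 500 − 325 = 175.
Round 2 (the firm proposes): the union can get 175 next round, worth 0.88 × 175 = 154 now, so the firm offers 154, keeping 346.
So by rejecting in round 1, the firm gets 346 next round, worth 0.65 × 346 = 224.9 now.
Offer 267 ≥ 224.9, so the firm accepts.

Accept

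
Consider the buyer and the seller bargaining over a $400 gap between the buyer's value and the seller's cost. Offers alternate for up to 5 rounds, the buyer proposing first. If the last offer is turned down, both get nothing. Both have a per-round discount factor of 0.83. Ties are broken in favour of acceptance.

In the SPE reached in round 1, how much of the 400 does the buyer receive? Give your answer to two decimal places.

304.68

Work backward from the last round.
Round 5 (the buyer proposes): the seller will accept anything ≥ 0, so the buyer offers 0 and keeps 400.
Round 4 (the seller proposes): the buyer can get 400 next round, worth 0.83 × 400 = 332 now; the seller offers that and keeps 68.
Round 3 (the buyer proposes): the seller can get 68 next round, worth 0.83 × 68 = 56.44 now. The buyer offers 56.44 and keeps 400 − 56.44 = 343.56.
Round 2 (the seller proposes): the buyer can get 343.56 next round, worth 0.83 × 343.56 = 285.1548 now, so the seller offers 285.1548, keeping 114.8452.
Round 1 (the buyer proposes): the seller can get 114.8452 next round, worth 0.83 × 114.8452 = 95.321516 now. The buyer offers 95.321516 and keeps 400 − 95.321516 = 304.678484.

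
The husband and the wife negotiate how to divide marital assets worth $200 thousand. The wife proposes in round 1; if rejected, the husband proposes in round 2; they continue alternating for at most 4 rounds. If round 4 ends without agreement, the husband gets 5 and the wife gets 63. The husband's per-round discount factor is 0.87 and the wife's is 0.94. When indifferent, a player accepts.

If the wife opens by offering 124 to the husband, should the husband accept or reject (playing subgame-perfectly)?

Accept

Round 4 (the husband proposes): the wife gets 63 if talks fail, so the husband offers 63 and keeps 137.
Round 3 (the wife proposes): the husband can get 137 next round, worth 0.87 × 137 = 119.19 now, so the wife offers 119.19, keeping 80.81.
Round 2 (the husband proposes): the wife can get 80.81 next round, worth 0.94 × 80.81 = 75.9614 now, so the husband offers 75.9614, keeping 124.0386.
So by rejecting in round 1, the husband gets 124.0386 next round, worth 0.87 × 124.0386 = 107.913582 now.
Offer 124 ≥ 107.913582, so the husband accepts.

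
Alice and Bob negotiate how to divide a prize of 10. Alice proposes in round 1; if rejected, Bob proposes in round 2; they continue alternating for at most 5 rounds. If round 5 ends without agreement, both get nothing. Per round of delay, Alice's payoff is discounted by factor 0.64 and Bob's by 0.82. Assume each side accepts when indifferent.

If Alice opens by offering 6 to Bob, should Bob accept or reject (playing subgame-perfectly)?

Accept

Round 5 (Alice proposes): Bob will accept anything ≥ 0, so Alice offers 0 and keeps 10.
Round 4 (Bob proposes): Alice can get 10 next round, worth 0.64 × 10 = 6.4 now; Bob offers that and keeps 3.6.
Round 3 (Alice proposes): Bob can get 3.6 next round, worth 0.82 × 3.6 = 2.952 now, so Alice offers 2.952, keeping 7.048.
Round 2 (Bob proposes): Alice can get 7.048 next round, worth 0.64 × 7.048 = 4.51072 now. Bob offers 4.51072 and keeps 10 − 4.51072 = 5.48928.
So by rejecting in round 1, Bob gets 5.48928 next round, worth 0.82 × 5.48928 = 4.5012096 now.
Offer 6 ≥ 4.5012096, so Bob accepts.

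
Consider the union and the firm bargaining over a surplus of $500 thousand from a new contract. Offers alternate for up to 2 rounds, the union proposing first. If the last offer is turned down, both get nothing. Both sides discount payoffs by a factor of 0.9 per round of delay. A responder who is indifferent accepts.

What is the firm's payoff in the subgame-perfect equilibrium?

Round 2 (the firm proposes): the union will accept anything ≥ 0, so the firm offers 0 and keeps 500.
Round 1 (the union proposes): the firm can get 500 next round, worth 0.9 × 500 = 450 now; the union offers that and keeps 50.

450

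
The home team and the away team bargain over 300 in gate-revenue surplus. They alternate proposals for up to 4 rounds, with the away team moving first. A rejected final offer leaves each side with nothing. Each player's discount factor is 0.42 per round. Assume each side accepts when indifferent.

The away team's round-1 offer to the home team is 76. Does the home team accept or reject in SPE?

Work out the home team's continuation value if the offer is rejected.
Round 4 (the home team proposes): rejection yields 0 for the away team; the home team offers 0 and keeps 300.
Round 3 (the away team proposes): the home team can get 300 next round, worth 0.42 × 300 = 126 now; the away team offers that and keeps 174.
Round 2 (the home team proposes): the away team can get 174 next round, worth 0.42 × 174 = 73.08 now; the home team offers that and keeps 226.92.
So by rejecting in round 1, the home team gets 226.92 next round, worth 0.42 × 226.92 = 95.3064 now.
Offer 76 < 95.3064, so the home team rejects.

Reject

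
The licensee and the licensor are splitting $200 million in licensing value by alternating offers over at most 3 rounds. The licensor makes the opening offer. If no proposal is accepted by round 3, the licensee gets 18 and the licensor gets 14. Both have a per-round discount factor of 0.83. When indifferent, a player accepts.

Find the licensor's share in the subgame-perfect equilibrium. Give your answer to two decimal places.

Work backward from the last round.
Round 3 (the licensor proposes): the licensee gets 18 if talks fail, so the licensor offers 18 and keeps 182.
Round 2 (the licensee proposes): the licensor can get 182 next round, worth 0.83 × 182 = 151.06 now. The licensee offers 151.06 and keeps 200 − 151.06 = 48.94.
Round 1 (the licensor proposes): the licensee can get 48.94 next round, worth 0.83 × 48.94 = 40.6202 now. The licensor offers 40.6202 and keeps 200 − 40.6202 = 159.3798.

159.38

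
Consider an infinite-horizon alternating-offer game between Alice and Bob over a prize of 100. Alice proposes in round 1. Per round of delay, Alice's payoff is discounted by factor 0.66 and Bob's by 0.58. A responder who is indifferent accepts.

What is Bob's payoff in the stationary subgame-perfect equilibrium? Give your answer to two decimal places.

In a stationary SPE each proposer offers the other exactly their discounted continuation value.
If Alice keeps x when proposing and Bob keeps y when proposing, then x = 100 − 0.58y and y = 100 − 0.66x.
Solving: x = 100(1 − 0.58) / (1 − 0.66·0.58) = 42 / 0.6172 ≈ 68.0493.
Bob gets 100 − 68.0493 ≈ 31.9507.

31.95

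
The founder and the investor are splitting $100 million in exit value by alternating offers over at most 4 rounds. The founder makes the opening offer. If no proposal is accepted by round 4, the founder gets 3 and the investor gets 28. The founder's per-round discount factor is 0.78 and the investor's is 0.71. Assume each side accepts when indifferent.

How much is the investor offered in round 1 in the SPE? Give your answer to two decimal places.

53.76

Work backward from the last round.
Round 4 (the investor proposes): the founder gets 3 if talks fail, so the investor offers 3 and keeps 97.
Round 3 (the founder proposes): the investor can get 97 next round, worth 0.71 × 97 = 68.87 now, so the founder offers 68.87, keeping 31.13.
Round 2 (the investor proposes): the founder can get 31.13 next round, worth 0.78 × 31.13 = 24.2814 now. The investor offers 24.2814 and keeps 100 − 24.2814 = 75.7186.
Round 1 (the founder proposes): the investor can get 75.7186 next round, worth 0.71 × 75.7186 = 53.760206 now; the founder offers that and keeps 46.239794.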